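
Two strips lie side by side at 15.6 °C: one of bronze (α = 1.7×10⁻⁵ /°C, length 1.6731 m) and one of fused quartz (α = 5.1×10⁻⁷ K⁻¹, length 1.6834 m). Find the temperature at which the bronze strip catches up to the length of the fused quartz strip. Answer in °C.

Equal length when α₁L₁ΔT − α₂L₂ΔT = L₂ − L₁ = 1.03×10⁻² m
α₁L₁ = 2.84427×10⁻⁵, α₂L₂ = 8.58534×10⁻⁷ → Δ(αL) = 2.7584166×10⁻⁵ m/K
ΔT = 1.03×10⁻² / 2.7584166×10⁻⁵ = 373.403 K, so T = 15.6 + 373.403 = 389.003 °C

T = 389.0 °C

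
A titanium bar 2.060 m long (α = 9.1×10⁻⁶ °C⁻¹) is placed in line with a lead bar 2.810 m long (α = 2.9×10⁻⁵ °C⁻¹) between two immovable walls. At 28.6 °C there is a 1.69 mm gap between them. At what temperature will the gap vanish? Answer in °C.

T = 45.5 °C

Gap closes when ΔL₁ + ΔL₂ = 1.69 mm = 1.69×10⁻³ m
(α₁L₁ + α₂L₂)ΔT = g
α₁L₁ + α₂L₂ = 9.1×10⁻⁶×2.060 + 2.9×10⁻⁵×2.810 = 1.00236×10⁻⁴ m/K
ΔT = 1.69×10⁻³ / 1.00236×10⁻⁴ = 16.860 K
T = 28.6 + 16.860 = 45.460 °C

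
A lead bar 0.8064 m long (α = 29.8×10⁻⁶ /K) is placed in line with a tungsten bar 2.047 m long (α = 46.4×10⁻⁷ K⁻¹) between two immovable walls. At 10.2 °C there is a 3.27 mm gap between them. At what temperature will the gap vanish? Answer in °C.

α₁L₁ = 2.403072×10⁻⁵ m/K, α₂L₂ = 9.49808×10⁻⁶ m/K → total 3.35288×10⁻⁵ m/K
ΔT = g/(α₁L₁+α₂L₂) = 3.27×10⁻³ / 3.35288×10⁻⁵ = 97.53 K
T = 10.2 + 97.53 = 107.73 °C

T = 108 °C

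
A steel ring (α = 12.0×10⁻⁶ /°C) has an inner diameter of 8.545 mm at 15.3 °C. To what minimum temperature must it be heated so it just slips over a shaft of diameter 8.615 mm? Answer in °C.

T = 698 °C

Required Δd = 8.615 − 8.545 = 0.070 mm
Δd = αd₀ΔT ⇒ ΔT = Δd/(αd₀) = 0.070 / (12.0×10⁻⁶ × 8.545) = 682.66 K
T_min = 15.3 + 682.66 = 697.96 °C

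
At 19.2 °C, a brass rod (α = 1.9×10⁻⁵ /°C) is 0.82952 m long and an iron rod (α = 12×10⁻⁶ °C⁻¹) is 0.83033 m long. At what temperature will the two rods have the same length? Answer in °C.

Equal length when α₁L₁ΔT − α₂L₂ΔT = L₂ − L₁ = 8.10×10⁻⁴ m
α₁L₁ = 1.576088×10⁻⁵, α₂L₂ = 9.96396×10⁻⁶ → Δ(αL) = 5.79692×10⁻⁶ m/K
ΔT = 8.10×10⁻⁴ / 5.79692×10⁻⁶ = 139.729 K, so T = 19.2 + 139.729 = 158.929 °C

T = 158.9 °C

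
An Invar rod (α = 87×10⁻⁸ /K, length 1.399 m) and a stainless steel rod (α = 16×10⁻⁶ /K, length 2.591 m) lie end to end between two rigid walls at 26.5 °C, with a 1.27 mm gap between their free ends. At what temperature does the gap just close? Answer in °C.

α₁L₁ = 1.21713×10⁻⁶ m/K, α₂L₂ = 4.1456×10⁻⁵ m/K → total 4.267313×10⁻⁵ m/K
ΔT = g/(α₁L₁+α₂L₂) = 1.27×10⁻³ / 4.267313×10⁻⁵ = 29.761 K
T = 26.5 + 29.761 = 56.261 °C

T = 56.3 °C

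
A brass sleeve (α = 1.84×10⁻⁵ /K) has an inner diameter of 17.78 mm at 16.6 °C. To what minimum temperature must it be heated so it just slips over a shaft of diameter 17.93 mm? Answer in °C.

T = 475 °C

Required Δd = 17.93 − 17.78 = 0.15 mm
Δd = αd₀ΔT ⇒ ΔT = Δd/(αd₀) = 0.15 / (1.84×10⁻⁵ × 17.78) = 458.50 K
T_min = 16.6 + 458.50 = 475.10 °C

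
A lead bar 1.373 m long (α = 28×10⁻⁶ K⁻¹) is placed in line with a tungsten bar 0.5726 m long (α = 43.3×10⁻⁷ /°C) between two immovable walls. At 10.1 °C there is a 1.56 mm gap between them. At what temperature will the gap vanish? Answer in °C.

T = 48.2 °C

Gap closes when ΔL₁ + ΔL₂ = 1.56 mm = 1.56×10⁻³ m
(α₁L₁ + α₂L₂)ΔT = g
α₁L₁ + α₂L₂ = 28×10⁻⁶×1.373 + 43.3×10⁻⁷×0.5726 = 4.0923358×10⁻⁵ m/K
ΔT = 1.56×10⁻³ / 4.0923358×10⁻⁵ = 38.120 K
T = 10.1 + 38.120 = 48.220 °C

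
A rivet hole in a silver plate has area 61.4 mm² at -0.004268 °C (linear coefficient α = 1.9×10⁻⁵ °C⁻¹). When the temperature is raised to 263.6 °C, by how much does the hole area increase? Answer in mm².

Area coefficient ≈ 2α; |ΔT| = 263.604268 K
ΔA = 2αA₀ΔT = 2(1.9×10⁻⁵)(61.4)(263.604268) = 0.615 mm²

ΔA = 0.615 mm²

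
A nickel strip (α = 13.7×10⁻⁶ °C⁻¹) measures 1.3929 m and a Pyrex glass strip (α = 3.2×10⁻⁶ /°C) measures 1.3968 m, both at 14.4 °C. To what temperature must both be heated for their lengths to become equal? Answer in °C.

T = 281.3 °C

L₁(1 + α₁ΔT) = L₂(1 + α₂ΔT) ⇒ ΔT = (L₂ − L₁)/(α₁L₁ − α₂L₂)
L₂ − L₁ = 1.3968 − 1.3929 = 3.90×10⁻³ m
α₁L₁ − α₂L₂ = 13.7×10⁻⁶×1.3929 − 3.2×10⁻⁶×1.3968 = 1.461297×10⁻⁵ m/K
ΔT = 3.90×10⁻³ / 1.461297×10⁻⁵ = 266.886 K
T = 14.4 + 266.886 = 281.286 °C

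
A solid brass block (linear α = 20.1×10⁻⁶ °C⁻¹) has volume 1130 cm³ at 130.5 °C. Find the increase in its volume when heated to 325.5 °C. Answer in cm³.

Isotropic solid: β ≈ 3α = 6.0×10⁻⁵ /K; ΔT = 195.0 K
ΔV = 3αV₀ΔT = 3(20.1×10⁻⁶)(1130)(195.0) = 13.3 cm³

ΔV = 13.3 cm³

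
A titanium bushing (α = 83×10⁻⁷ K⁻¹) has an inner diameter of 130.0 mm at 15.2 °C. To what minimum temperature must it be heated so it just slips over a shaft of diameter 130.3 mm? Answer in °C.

T = 293 °C

Required Δd = 130.3 − 130.0 = 0.3 mm
Δd = αd₀ΔT ⇒ ΔT = Δd/(αd₀) = 0.3 / (83×10⁻⁷ × 130.0) = 278.04 K
T_min = 15.2 + 278.04 = 293.24 °C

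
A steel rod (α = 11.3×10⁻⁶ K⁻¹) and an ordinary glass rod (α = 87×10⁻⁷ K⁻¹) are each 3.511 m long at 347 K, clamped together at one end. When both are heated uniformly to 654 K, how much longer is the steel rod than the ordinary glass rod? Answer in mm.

ΔT = 307 K
steel: ΔL = 11.3×10⁻⁶ × 3.511 m × 307 = 1.2180×10⁻² m = 12.180 mm
ordinary glass: ΔL = 87×10⁻⁷ × 3.511 m × 307 = 9.3775×10⁻³ m = 9.3775 mm
difference = 12.180 − 9.3775 = 2.8025 mm

2.80 mm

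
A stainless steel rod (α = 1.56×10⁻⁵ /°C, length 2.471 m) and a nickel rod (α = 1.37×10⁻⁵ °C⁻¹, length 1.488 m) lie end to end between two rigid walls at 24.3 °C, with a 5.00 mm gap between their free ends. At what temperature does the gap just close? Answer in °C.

α₁L₁ = 3.85476×10⁻⁵ m/K, α₂L₂ = 2.03856×10⁻⁵ m/K → total 5.89332×10⁻⁵ m/K
ΔT = g/(α₁L₁+α₂L₂) = 5.00×10⁻³ / 5.89332×10⁻⁵ = 84.84 K
T = 24.3 + 84.84 = 109.14 °C

T = 109 °C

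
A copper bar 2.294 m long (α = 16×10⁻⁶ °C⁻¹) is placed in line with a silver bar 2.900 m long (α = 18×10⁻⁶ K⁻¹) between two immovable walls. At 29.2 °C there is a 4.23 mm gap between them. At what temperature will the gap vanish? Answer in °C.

T = 76.8 °C

α₁L₁ = 3.6704×10⁻⁵ m/K, α₂L₂ = 5.220×10⁻⁵ m/K → total 8.8904×10⁻⁵ m/K
ΔT = g/(α₁L₁+α₂L₂) = 4.23×10⁻³ / 8.8904×10⁻⁵ = 47.579 K
T = 29.2 + 47.579 = 76.779 °C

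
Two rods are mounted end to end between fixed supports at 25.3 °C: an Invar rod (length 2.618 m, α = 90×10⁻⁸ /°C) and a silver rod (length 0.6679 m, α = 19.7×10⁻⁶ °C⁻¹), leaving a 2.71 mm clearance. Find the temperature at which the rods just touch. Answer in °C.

α₁L₁ = 2.3562×10⁻⁶ m/K, α₂L₂ = 1.315763×10⁻⁵ m/K → total 1.551383×10⁻⁵ m/K
ΔT = g/(α₁L₁+α₂L₂) = 2.71×10⁻³ / 1.551383×10⁻⁵ = 174.68 K
T = 25.3 + 174.68 = 199.98 °C

T = 200 °C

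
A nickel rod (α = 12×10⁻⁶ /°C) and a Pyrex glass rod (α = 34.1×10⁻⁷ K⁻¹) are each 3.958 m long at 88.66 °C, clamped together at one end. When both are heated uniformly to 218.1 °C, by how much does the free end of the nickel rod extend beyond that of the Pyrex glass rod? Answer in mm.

ΔT = 129.44 K
nickel: ΔL = 12×10⁻⁶ × 3.958 m × 129.44 = 6.1479×10⁻³ m = 6.1479 mm
Pyrex glass: ΔL = 34.1×10⁻⁷ × 3.958 m × 129.44 = 1.7470×10⁻³ m = 1.7470 mm
difference = 6.1479 − 1.7470 = 4.4009 mm

4.40 mm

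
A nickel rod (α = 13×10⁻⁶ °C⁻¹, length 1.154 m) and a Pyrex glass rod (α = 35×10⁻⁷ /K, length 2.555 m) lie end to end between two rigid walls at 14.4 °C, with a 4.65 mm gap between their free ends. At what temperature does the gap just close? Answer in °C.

α₁L₁ = 1.5002×10⁻⁵ m/K, α₂L₂ = 8.9425×10⁻⁶ m/K → total 2.39445×10⁻⁵ m/K
ΔT = g/(α₁L₁+α₂L₂) = 4.65×10⁻³ / 2.39445×10⁻⁵ = 194.20 K
T = 14.4 + 194.20 = 208.60 °C

T = 209 °C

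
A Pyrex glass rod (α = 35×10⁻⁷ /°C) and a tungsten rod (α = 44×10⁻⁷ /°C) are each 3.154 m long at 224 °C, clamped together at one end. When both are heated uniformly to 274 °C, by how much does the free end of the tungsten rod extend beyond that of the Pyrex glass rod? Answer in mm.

0.142 mm

ΔT = 50 K
Pyrex glass: ΔL = 35×10⁻⁷ × 3.154 m × 50 = 5.5195×10⁻⁴ m = 0.55195 mm
tungsten: ΔL = 44×10⁻⁷ × 3.154 m × 50 = 6.9388×10⁻⁴ m = 0.69388 mm
difference = 0.69388 − 0.55195 = 0.14193 mm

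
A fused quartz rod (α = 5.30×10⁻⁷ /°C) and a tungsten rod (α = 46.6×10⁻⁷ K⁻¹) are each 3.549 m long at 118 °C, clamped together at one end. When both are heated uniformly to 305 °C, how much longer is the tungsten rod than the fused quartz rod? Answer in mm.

2.74 mm

ΔT = 187 K
fused quartz: ΔL = 5.30×10⁻⁷ × 3.549 m × 187 = 3.5174×10⁻⁴ m = 0.35174 mm
tungsten: ΔL = 46.6×10⁻⁷ × 3.549 m × 187 = 3.0927×10⁻³ m = 3.0927 mm
difference = 3.0927 − 0.35174 = 2.74096 mm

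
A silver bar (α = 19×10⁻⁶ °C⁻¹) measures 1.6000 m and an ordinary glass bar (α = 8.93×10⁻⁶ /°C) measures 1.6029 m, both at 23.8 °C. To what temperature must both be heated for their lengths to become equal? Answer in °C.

Equal length when α₁L₁ΔT − α₂L₂ΔT = L₂ − L₁ = 2.90×10⁻³ m
α₁L₁ = 3.040×10⁻⁵, α₂L₂ = 1.4313897×10⁻⁵ → Δ(αL) = 1.6086103×10⁻⁵ m/K
ΔT = 2.90×10⁻³ / 1.6086103×10⁻⁵ = 180.280 K, so T = 23.8 + 180.280 = 204.080 °C

T = 204.1 °C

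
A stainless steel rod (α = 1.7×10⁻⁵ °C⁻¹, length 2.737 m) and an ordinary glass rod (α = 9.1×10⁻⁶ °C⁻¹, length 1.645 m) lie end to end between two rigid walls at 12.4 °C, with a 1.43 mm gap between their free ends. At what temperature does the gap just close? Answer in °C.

α₁L₁ = 4.6529×10⁻⁵ m/K, α₂L₂ = 1.49695×10⁻⁵ m/K → total 6.14985×10⁻⁵ m/K
ΔT = g/(α₁L₁+α₂L₂) = 1.43×10⁻³ / 6.14985×10⁻⁵ = 23.253 K
T = 12.4 + 23.253 = 35.653 °C

T = 35.7 °C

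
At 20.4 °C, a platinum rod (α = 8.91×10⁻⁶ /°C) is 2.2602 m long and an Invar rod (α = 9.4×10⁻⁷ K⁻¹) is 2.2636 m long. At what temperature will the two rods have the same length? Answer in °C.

T = 209.2 °C

Equal length when α₁L₁ΔT − α₂L₂ΔT = L₂ − L₁ = 3.40×10⁻³ m
α₁L₁ = 2.0138382×10⁻⁵, α₂L₂ = 2.127784×10⁻⁶ → Δ(αL) = 1.8010598×10⁻⁵ m/K
ΔT = 3.40×10⁻³ / 1.8010598×10⁻⁵ = 188.778 K, so T = 20.4 + 188.778 = 209.178 °C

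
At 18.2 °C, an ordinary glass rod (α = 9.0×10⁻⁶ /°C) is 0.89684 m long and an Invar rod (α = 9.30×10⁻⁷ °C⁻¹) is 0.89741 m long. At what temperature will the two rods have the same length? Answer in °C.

T = 96.96 °C

Equal length when α₁L₁ΔT − α₂L₂ΔT = L₂ − L₁ = 5.70×10⁻⁴ m
α₁L₁ = 8.07156×10⁻⁶, α₂L₂ = 8.345913×10⁻⁷ → Δ(αL) = 7.2369687×10⁻⁶ m/K
ΔT = 5.70×10⁻⁴ / 7.2369687×10⁻⁶ = 78.7623 K, so T = 18.2 + 78.7623 = 96.9623 °C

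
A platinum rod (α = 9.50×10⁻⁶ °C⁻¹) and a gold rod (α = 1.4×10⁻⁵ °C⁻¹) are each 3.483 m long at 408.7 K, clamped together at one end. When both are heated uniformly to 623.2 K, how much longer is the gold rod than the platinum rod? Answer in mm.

3.36 mm

ΔT = 214.5 K
platinum: ΔL = 9.50×10⁻⁶ × 3.483 m × 214.5 = 7.0975×10⁻³ m = 7.0975 mm
gold: ΔL = 1.4×10⁻⁵ × 3.483 m × 214.5 = 1.0459×10⁻² m = 10.459 mm
difference = 10.459 − 7.0975 = 3.3615 mm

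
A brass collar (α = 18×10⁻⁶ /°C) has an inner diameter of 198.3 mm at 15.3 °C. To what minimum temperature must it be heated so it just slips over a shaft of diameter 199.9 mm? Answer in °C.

T = 464 °C

Required Δd = 199.9 − 198.3 = 1.6 mm
Δd = αd₀ΔT ⇒ ΔT = Δd/(αd₀) = 1.6 / (18×10⁻⁶ × 198.3) = 448.25 K
T_min = 15.3 + 448.25 = 463.55 °C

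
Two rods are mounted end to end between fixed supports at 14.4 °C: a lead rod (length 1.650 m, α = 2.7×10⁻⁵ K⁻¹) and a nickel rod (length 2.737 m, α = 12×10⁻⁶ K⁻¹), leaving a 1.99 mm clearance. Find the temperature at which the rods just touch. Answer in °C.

T = 40.1 °C

Gap closes when ΔL₁ + ΔL₂ = 1.99 mm = 1.99×10⁻³ m
(α₁L₁ + α₂L₂)ΔT = g
α₁L₁ + α₂L₂ = 2.7×10⁻⁵×1.650 + 12×10⁻⁶×2.737 = 7.7394×10⁻⁵ m/K
ΔT = 1.99×10⁻³ / 7.7394×10⁻⁵ = 25.713 K
T = 14.4 + 25.713 = 40.113 °C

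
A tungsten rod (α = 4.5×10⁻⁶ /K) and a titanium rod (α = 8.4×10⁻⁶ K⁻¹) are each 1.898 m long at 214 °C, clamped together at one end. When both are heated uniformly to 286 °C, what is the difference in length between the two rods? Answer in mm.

ΔT = 72 K
tungsten: ΔL = 4.5×10⁻⁶ × 1.898 m × 72 = 6.1495×10⁻⁴ m = 0.61495 mm
titanium: ΔL = 8.4×10⁻⁶ × 1.898 m × 72 = 1.1479×10⁻³ m = 1.1479 mm
difference = 1.1479 − 0.61495 = 0.53295 mm

0.533 mm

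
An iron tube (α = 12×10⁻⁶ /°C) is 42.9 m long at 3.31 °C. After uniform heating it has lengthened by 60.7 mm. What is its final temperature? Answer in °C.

ΔL = αL₀ΔT ⇒ ΔT = ΔL / (αL₀)
ΔT = 60.7×10⁻³ m / (12×10⁻⁶ × 42.9 m) = 117.91 K
T = 3.31 + 117.91 = 121.22 °C

T = 121 °C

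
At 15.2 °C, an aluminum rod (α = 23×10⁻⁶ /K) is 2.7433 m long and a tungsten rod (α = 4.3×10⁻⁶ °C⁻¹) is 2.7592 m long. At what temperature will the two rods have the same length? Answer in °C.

T = 325.6 °C

Equal length when α₁L₁ΔT − α₂L₂ΔT = L₂ − L₁ = 1.59×10⁻² m
α₁L₁ = 6.30959×10⁻⁵, α₂L₂ = 1.186456×10⁻⁵ → Δ(αL) = 5.123134×10⁻⁵ m/K
ΔT = 1.59×10⁻² / 5.123134×10⁻⁵ = 310.357 K, so T = 15.2 + 310.357 = 325.557 °C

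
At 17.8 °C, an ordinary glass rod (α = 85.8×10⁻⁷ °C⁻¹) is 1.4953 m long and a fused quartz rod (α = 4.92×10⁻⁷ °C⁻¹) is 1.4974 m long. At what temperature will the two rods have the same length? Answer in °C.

L₁(1 + α₁ΔT) = L₂(1 + α₂ΔT) ⇒ ΔT = (L₂ − L₁)/(α₁L₁ − α₂L₂)
L₂ − L₁ = 1.4974 − 1.4953 = 2.10×10⁻³ m
α₁L₁ − α₂L₂ = 85.8×10⁻⁷×1.4953 − 4.92×10⁻⁷×1.4974 = 1.20929532×10⁻⁵ m/K
ΔT = 2.10×10⁻³ / 1.20929532×10⁻⁵ = 173.655 K
T = 17.8 + 173.655 = 191.455 °C

T = 191.5 °C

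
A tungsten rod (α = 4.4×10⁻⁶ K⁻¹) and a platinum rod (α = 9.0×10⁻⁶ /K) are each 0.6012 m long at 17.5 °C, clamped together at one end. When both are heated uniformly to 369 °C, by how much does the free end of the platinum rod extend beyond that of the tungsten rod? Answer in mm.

ΔT = 351.5 K
tungsten: ΔL = 4.4×10⁻⁶ × 0.6012 m × 351.5 = 9.2982×10⁻⁴ m = 0.92982 mm
platinum: ΔL = 9.0×10⁻⁶ × 0.6012 m × 351.5 = 1.9019×10⁻³ m = 1.9019 mm
difference = 1.9019 − 0.92982 = 0.97208 mm

0.972 mm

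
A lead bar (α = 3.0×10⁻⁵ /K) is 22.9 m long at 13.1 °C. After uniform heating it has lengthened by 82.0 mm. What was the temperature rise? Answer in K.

ΔL = αL₀ΔT ⇒ ΔT = ΔL / (αL₀)
ΔT = 82.0×10⁻³ m / (3.0×10⁻⁵ × 22.9 m) = 119.36 K

ΔT = 119 K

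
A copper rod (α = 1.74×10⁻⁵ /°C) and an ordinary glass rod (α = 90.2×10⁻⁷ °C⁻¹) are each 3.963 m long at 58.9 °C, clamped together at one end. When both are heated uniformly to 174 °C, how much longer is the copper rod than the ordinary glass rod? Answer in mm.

3.82 mm

ΔT = 115.1 K
copper: ΔL = 1.74×10⁻⁵ × 3.963 m × 115.1 = 7.9369×10⁻³ m = 7.9369 mm
ordinary glass: ΔL = 90.2×10⁻⁷ × 3.963 m × 115.1 = 4.1144×10⁻³ m = 4.1144 mm
difference = 7.9369 − 4.1144 = 3.8225 mm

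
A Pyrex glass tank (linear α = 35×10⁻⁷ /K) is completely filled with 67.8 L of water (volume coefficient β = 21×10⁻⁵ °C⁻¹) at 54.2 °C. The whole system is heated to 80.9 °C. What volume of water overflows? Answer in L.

The tank also expands: β_container ≈ 3α = 1.05×10⁻⁵ /K
Net overflow = V₀(β_liq − 3α_cont)ΔT
β − 3α = 2.10×10⁻⁴ − 1.05×10⁻⁵ = 1.995×10⁻⁴ /K; ΔT = 26.7 K
ΔV = 67.8 × 1.995×10⁻⁴ × 26.7 = 0.361 L

0.361 L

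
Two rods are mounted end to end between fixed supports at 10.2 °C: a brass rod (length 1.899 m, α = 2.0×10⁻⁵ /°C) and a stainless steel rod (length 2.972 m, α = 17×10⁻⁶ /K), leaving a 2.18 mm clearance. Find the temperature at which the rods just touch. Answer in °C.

α₁L₁ = 3.798×10⁻⁵ m/K, α₂L₂ = 5.0524×10⁻⁵ m/K → total 8.8504×10⁻⁵ m/K
ΔT = g/(α₁L₁+α₂L₂) = 2.18×10⁻³ / 8.8504×10⁻⁵ = 24.632 K
T = 10.2 + 24.632 = 34.832 °C

T = 34.8 °C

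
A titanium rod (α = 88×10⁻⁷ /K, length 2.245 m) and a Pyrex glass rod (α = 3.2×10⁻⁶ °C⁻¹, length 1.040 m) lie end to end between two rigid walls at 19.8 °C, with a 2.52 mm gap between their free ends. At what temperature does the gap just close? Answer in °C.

T = 129 °C

Gap closes when ΔL₁ + ΔL₂ = 2.52 mm = 2.52×10⁻³ m
(α₁L₁ + α₂L₂)ΔT = g
α₁L₁ + α₂L₂ = 88×10⁻⁷×2.245 + 3.2×10⁻⁶×1.040 = 2.3084×10⁻⁵ m/K
ΔT = 2.52×10⁻³ / 2.3084×10⁻⁵ = 109.17 K
T = 19.8 + 109.17 = 128.97 °C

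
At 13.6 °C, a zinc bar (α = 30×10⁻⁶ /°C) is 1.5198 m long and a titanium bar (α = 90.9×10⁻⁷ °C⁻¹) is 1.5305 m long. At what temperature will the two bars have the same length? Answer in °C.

T = 351.3 °C

Equal length when α₁L₁ΔT − α₂L₂ΔT = L₂ − L₁ = 1.07×10⁻² m
α₁L₁ = 4.5594×10⁻⁵, α₂L₂ = 1.3912245×10⁻⁵ → Δ(αL) = 3.1681755×10⁻⁵ m/K
ΔT = 1.07×10⁻² / 3.1681755×10⁻⁵ = 337.734 K, so T = 13.6 + 337.734 = 351.334 °C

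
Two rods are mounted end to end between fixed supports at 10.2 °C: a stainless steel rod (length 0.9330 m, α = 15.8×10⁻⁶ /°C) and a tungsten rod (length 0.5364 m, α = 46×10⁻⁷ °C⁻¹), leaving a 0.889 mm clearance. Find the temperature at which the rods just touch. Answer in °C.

T = 61.9 °C

Gap closes when ΔL₁ + ΔL₂ = 0.889 mm = 8.89×10⁻⁴ m
(α₁L₁ + α₂L₂)ΔT = g
α₁L₁ + α₂L₂ = 15.8×10⁻⁶×0.9330 + 46×10⁻⁷×0.5364 = 1.720884×10⁻⁵ m/K
ΔT = 8.89×10⁻⁴ / 1.720884×10⁻⁵ = 51.659 K
T = 10.2 + 51.659 = 61.859 °C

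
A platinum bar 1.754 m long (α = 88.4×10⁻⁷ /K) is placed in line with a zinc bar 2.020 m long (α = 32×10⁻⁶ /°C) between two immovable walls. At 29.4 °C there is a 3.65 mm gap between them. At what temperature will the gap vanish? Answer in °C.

Gap closes when ΔL₁ + ΔL₂ = 3.65 mm = 3.65×10⁻³ m
(α₁L₁ + α₂L₂)ΔT = g
α₁L₁ + α₂L₂ = 88.4×10⁻⁷×1.754 + 32×10⁻⁶×2.020 = 8.014536×10⁻⁵ m/K
ΔT = 3.65×10⁻³ / 8.014536×10⁻⁵ = 45.542 K
T = 29.4 + 45.542 = 74.942 °C

T = 74.9 °C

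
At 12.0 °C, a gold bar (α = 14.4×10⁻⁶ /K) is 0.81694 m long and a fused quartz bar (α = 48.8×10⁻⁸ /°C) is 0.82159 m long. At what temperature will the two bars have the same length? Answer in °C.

T = 421.2 °C

L₁(1 + α₁ΔT) = L₂(1 + α₂ΔT) ⇒ ΔT = (L₂ − L₁)/(α₁L₁ − α₂L₂)
L₂ − L₁ = 0.82159 − 0.81694 = 4.65×10⁻³ m
α₁L₁ − α₂L₂ = 14.4×10⁻⁶×0.81694 − 48.8×10⁻⁸×0.82159 = 1.136300008×10⁻⁵ m/K
ΔT = 4.65×10⁻³ / 1.136300008×10⁻⁵ = 409.223 K
T = 12.0 + 409.223 = 421.223 °C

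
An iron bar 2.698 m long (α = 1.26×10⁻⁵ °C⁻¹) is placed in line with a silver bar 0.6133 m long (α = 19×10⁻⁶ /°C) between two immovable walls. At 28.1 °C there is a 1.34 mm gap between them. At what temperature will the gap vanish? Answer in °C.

T = 57.5 °C

Gap closes when ΔL₁ + ΔL₂ = 1.34 mm = 1.34×10⁻³ m
(α₁L₁ + α₂L₂)ΔT = g
α₁L₁ + α₂L₂ = 1.26×10⁻⁵×2.698 + 19×10⁻⁶×0.6133 = 4.56475×10⁻⁵ m/K
ΔT = 1.34×10⁻³ / 4.56475×10⁻⁵ = 29.355 K
T = 28.1 + 29.355 = 57.455 °C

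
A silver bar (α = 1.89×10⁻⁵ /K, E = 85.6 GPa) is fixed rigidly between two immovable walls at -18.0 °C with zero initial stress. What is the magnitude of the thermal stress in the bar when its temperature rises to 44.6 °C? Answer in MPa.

Fully constrained: the free strain ε = αΔT is blocked, so σ = Eε = EαΔT.
|ΔT| = 62.6 K
σ = 85.6×10⁹ × 1.89×10⁻⁵ × 62.6 = 1.01×10⁸ Pa

σ = 101 MPa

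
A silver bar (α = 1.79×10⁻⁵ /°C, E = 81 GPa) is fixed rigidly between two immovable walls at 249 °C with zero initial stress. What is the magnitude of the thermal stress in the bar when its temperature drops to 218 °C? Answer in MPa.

Fully constrained: the free strain ε = αΔT is blocked, so σ = Eε = EαΔT.
|ΔT| = 31 K
σ = 81.0×10⁹ × 1.79×10⁻⁵ × 31 = 4.49×10⁷ Pa

σ = 44.9 MPa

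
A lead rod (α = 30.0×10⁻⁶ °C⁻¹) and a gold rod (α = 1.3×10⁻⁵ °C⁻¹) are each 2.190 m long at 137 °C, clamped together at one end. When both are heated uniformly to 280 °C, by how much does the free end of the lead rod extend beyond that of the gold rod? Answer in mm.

ΔT = 143 K
lead: ΔL = 30.0×10⁻⁶ × 2.190 m × 143 = 9.3951×10⁻³ m = 9.3951 mm
gold: ΔL = 1.3×10⁻⁵ × 2.190 m × 143 = 4.0712×10⁻³ m = 4.0712 mm
difference = 9.3951 − 4.0712 = 5.3239 mm

5.32 mm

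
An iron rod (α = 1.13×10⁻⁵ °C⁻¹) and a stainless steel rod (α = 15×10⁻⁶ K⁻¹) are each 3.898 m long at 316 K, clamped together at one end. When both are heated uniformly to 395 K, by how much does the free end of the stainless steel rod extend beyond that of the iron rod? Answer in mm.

1.14 mm

ΔT = 79 K
iron: ΔL = 1.13×10⁻⁵ × 3.898 m × 79 = 3.4797×10⁻³ m = 3.4797 mm
stainless steel: ΔL = 15×10⁻⁶ × 3.898 m × 79 = 4.6191×10⁻³ m = 4.6191 mm
difference = 4.6191 − 3.4797 = 1.1394 mm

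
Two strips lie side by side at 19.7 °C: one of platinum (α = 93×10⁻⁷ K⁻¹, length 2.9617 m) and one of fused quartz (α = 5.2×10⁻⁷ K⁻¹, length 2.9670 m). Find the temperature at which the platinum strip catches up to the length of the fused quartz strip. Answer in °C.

T = 223.5 °C

Equal length when α₁L₁ΔT − α₂L₂ΔT = L₂ − L₁ = 5.30×10⁻³ m
α₁L₁ = 2.754381×10⁻⁵, α₂L₂ = 1.54284×10⁻⁶ → Δ(αL) = 2.600097×10⁻⁵ m/K
ΔT = 5.30×10⁻³ / 2.600097×10⁻⁵ = 203.839 K, so T = 19.7 + 203.839 = 223.539 °C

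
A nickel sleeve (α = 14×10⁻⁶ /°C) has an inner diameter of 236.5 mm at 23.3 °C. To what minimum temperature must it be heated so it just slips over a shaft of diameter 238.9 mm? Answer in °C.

T = 748 °C

Required Δd = 238.9 − 236.5 = 2.4 mm
Δd = αd₀ΔT ⇒ ΔT = Δd/(αd₀) = 2.4 / (14×10⁻⁶ × 236.5) = 724.86 K
T_min = 23.3 + 724.86 = 748.16 °C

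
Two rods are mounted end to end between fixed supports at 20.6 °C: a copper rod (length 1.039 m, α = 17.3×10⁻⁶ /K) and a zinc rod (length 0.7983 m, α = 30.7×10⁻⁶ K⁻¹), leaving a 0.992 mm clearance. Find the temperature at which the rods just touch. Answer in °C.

Gap closes when ΔL₁ + ΔL₂ = 0.992 mm = 9.92×10⁻⁴ m
(α₁L₁ + α₂L₂)ΔT = g
α₁L₁ + α₂L₂ = 17.3×10⁻⁶×1.039 + 30.7×10⁻⁶×0.7983 = 4.248251×10⁻⁵ m/K
ΔT = 9.92×10⁻⁴ / 4.248251×10⁻⁵ = 23.351 K
T = 20.6 + 23.351 = 43.951 °C

T = 44.0 °C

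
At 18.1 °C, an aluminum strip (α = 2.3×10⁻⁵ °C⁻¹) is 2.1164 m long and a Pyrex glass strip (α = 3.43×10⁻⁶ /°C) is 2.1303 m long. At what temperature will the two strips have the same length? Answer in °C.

T = 354.1 °C

Equal length when α₁L₁ΔT − α₂L₂ΔT = L₂ − L₁ = 1.39×10⁻² m
α₁L₁ = 4.86772×10⁻⁵, α₂L₂ = 7.306929×10⁻⁶ → Δ(αL) = 4.1370271×10⁻⁵ m/K
ΔT = 1.39×10⁻² / 4.1370271×10⁻⁵ = 335.990 K, so T = 18.1 + 335.990 = 354.090 °C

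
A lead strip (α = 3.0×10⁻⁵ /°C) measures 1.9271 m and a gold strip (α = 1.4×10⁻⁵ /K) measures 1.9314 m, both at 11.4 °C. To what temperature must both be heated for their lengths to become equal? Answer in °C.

L₁(1 + α₁ΔT) = L₂(1 + α₂ΔT) ⇒ ΔT = (L₂ − L₁)/(α₁L₁ − α₂L₂)
L₂ − L₁ = 1.9314 − 1.9271 = 4.30×10⁻³ m
α₁L₁ − α₂L₂ = 3.0×10⁻⁵×1.9271 − 1.4×10⁻⁵×1.9314 = 3.07734×10⁻⁵ m/K
ΔT = 4.30×10⁻³ / 3.07734×10⁻⁵ = 139.731 K
T = 11.4 + 139.731 = 151.131 °C

T = 151.1 °C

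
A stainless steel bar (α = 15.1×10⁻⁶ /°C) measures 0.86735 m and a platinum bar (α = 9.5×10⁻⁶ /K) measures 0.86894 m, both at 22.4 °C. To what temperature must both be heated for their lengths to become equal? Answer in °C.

Equal length when α₁L₁ΔT − α₂L₂ΔT = L₂ − L₁ = 1.59×10⁻³ m
α₁L₁ = 1.3096985×10⁻⁵, α₂L₂ = 8.25493×10⁻⁶ → Δ(αL) = 4.842055×10⁻⁶ m/K
ΔT = 1.59×10⁻³ / 4.842055×10⁻⁶ = 328.373 K, so T = 22.4 + 328.373 = 350.773 °C

T = 350.8 °C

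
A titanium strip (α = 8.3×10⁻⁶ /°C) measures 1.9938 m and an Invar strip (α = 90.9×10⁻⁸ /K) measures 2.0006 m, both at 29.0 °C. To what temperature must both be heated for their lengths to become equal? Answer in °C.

T = 490.6 °C

Equal length when α₁L₁ΔT − α₂L₂ΔT = L₂ − L₁ = 6.80×10⁻³ m
α₁L₁ = 1.654854×10⁻⁵, α₂L₂ = 1.8185454×10⁻⁶ → Δ(αL) = 1.47299946×10⁻⁵ m/K
ΔT = 6.80×10⁻³ / 1.47299946×10⁻⁵ = 461.643 K, so T = 29.0 + 461.643 = 490.643 °C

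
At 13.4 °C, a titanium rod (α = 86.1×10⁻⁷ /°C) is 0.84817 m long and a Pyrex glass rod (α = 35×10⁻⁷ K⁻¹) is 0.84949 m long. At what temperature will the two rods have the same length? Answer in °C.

L₁(1 + α₁ΔT) = L₂(1 + α₂ΔT) ⇒ ΔT = (L₂ − L₁)/(α₁L₁ − α₂L₂)
L₂ − L₁ = 0.84949 − 0.84817 = 1.32×10⁻³ m
α₁L₁ − α₂L₂ = 86.1×10⁻⁷×0.84817 − 35×10⁻⁷×0.84949 = 4.3295287×10⁻⁶ m/K
ΔT = 1.32×10⁻³ / 4.3295287×10⁻⁶ = 304.883 K
T = 13.4 + 304.883 = 318.283 °C

T = 318.3 °C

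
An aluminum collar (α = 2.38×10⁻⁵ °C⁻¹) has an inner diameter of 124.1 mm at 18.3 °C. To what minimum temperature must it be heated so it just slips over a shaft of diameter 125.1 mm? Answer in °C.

Required Δd = 125.1 − 124.1 = 1.0 mm
Δd = αd₀ΔT ⇒ ΔT = Δd/(αd₀) = 1.0 / (2.38×10⁻⁵ × 124.1) = 338.57 K
T_min = 18.3 + 338.57 = 356.87 °C

T = 357 °C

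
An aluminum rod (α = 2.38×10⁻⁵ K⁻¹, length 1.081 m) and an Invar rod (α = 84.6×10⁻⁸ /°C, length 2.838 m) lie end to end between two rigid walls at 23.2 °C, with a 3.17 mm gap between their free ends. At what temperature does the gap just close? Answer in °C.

Gap closes when ΔL₁ + ΔL₂ = 3.17 mm = 3.17×10⁻³ m
(α₁L₁ + α₂L₂)ΔT = g
α₁L₁ + α₂L₂ = 2.38×10⁻⁵×1.081 + 84.6×10⁻⁸×2.838 = 2.8128748×10⁻⁵ m/K
ΔT = 3.17×10⁻³ / 2.8128748×10⁻⁵ = 112.70 K
T = 23.2 + 112.70 = 135.90 °C

T = 136 °C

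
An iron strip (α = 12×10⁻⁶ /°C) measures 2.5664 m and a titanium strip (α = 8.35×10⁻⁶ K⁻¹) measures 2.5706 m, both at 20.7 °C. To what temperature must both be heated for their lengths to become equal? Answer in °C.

L₁(1 + α₁ΔT) = L₂(1 + α₂ΔT) ⇒ ΔT = (L₂ − L₁)/(α₁L₁ − α₂L₂)
L₂ − L₁ = 2.5706 − 2.5664 = 4.20×10⁻³ m
α₁L₁ − α₂L₂ = 12×10⁻⁶×2.5664 − 8.35×10⁻⁶×2.5706 = 9.33229×10⁻⁶ m/K
ΔT = 4.20×10⁻³ / 9.33229×10⁻⁶ = 450.050 K
T = 20.7 + 450.050 = 470.750 °C

T = 470.8 °C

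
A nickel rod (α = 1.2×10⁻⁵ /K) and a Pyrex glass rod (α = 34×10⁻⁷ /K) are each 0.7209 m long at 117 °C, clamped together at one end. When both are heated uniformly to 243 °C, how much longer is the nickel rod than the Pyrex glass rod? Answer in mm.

ΔT = 126 K
nickel: ΔL = 1.2×10⁻⁵ × 0.7209 m × 126 = 1.0900×10⁻³ m = 1.0900 mm
Pyrex glass: ΔL = 34×10⁻⁷ × 0.7209 m × 126 = 3.0883×10⁻⁴ m = 0.30883 mm
difference = 1.0900 − 0.30883 = 0.78117 mm

0.781 mm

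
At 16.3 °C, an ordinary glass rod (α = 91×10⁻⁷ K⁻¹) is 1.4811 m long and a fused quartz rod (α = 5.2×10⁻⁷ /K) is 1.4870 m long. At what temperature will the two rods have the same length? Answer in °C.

T = 480.7 °C

Equal length when α₁L₁ΔT − α₂L₂ΔT = L₂ − L₁ = 5.90×10⁻³ m
α₁L₁ = 1.347801×10⁻⁵, α₂L₂ = 7.7324×10⁻⁷ → Δ(αL) = 1.270477×10⁻⁵ m/K
ΔT = 5.90×10⁻³ / 1.270477×10⁻⁵ = 464.393 K, so T = 16.3 + 464.393 = 480.693 °C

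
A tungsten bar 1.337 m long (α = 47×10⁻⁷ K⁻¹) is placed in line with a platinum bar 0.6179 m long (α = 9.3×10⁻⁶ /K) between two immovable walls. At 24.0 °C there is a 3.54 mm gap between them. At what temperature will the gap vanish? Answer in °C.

Gap closes when ΔL₁ + ΔL₂ = 3.54 mm = 3.54×10⁻³ m
(α₁L₁ + α₂L₂)ΔT = g
α₁L₁ + α₂L₂ = 47×10⁻⁷×1.337 + 9.3×10⁻⁶×0.6179 = 1.203037×10⁻⁵ m/K
ΔT = 3.54×10⁻³ / 1.203037×10⁻⁵ = 294.26 K
T = 24.0 + 294.26 = 318.26 °C

T = 318 °C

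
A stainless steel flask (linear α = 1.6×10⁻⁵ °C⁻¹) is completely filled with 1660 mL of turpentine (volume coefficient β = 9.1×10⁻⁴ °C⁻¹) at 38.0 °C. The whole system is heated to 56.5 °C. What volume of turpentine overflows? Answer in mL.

26.5 mL

The flask also expands: β_container ≈ 3α = 4.8×10⁻⁵ /K
Net overflow = V₀(β_liq − 3α_cont)ΔT
β − 3α = 9.10×10⁻⁴ − 4.8×10⁻⁵ = 8.62×10⁻⁴ /K; ΔT = 18.5 K
ΔV = 1660 × 8.62×10⁻⁴ × 18.5 = 26.5 mL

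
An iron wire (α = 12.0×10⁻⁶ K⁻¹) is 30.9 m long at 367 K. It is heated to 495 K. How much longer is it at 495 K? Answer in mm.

|ΔT| = |495 − 367| = 128 K
ΔL = αL₀ΔT = (12.0×10⁻⁶)(30.9)(128) = 4.75×10⁻² m

ΔL = 47.5 mm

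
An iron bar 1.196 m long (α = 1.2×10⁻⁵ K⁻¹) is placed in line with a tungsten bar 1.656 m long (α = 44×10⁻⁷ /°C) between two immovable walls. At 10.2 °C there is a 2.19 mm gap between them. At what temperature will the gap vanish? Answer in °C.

T = 111 °C

Gap closes when ΔL₁ + ΔL₂ = 2.19 mm = 2.19×10⁻³ m
(α₁L₁ + α₂L₂)ΔT = g
α₁L₁ + α₂L₂ = 1.2×10⁻⁵×1.196 + 44×10⁻⁷×1.656 = 2.16384×10⁻⁵ m/K
ΔT = 2.19×10⁻³ / 2.16384×10⁻⁵ = 101.21 K
T = 10.2 + 101.21 = 111.41 °C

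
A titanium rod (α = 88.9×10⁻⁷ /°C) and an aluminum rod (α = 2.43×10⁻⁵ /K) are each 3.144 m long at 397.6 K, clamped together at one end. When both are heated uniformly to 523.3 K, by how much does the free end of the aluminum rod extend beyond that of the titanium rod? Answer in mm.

ΔT = 125.7 K
titanium: ΔL = 88.9×10⁻⁷ × 3.144 m × 125.7 = 3.5133×10⁻³ m = 3.5133 mm
aluminum: ΔL = 2.43×10⁻⁵ × 3.144 m × 125.7 = 9.6034×10⁻³ m = 9.6034 mm
difference = 9.6034 − 3.5133 = 6.0901 mm

6.09 mm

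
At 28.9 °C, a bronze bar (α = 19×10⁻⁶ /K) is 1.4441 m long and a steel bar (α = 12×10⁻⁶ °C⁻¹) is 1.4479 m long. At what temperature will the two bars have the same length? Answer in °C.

T = 406.5 °C

L₁(1 + α₁ΔT) = L₂(1 + α₂ΔT) ⇒ ΔT = (L₂ − L₁)/(α₁L₁ − α₂L₂)
L₂ − L₁ = 1.4479 − 1.4441 = 3.80×10⁻³ m
α₁L₁ − α₂L₂ = 19×10⁻⁶×1.4441 − 12×10⁻⁶×1.4479 = 1.00631×10⁻⁵ m/K
ΔT = 3.80×10⁻³ / 1.00631×10⁻⁵ = 377.617 K
T = 28.9 + 377.617 = 406.517 °C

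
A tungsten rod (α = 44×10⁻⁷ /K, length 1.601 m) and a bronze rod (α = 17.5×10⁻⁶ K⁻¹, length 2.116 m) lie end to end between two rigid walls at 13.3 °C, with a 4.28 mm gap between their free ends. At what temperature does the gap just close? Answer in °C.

Gap closes when ΔL₁ + ΔL₂ = 4.28 mm = 4.28×10⁻³ m
(α₁L₁ + α₂L₂)ΔT = g
α₁L₁ + α₂L₂ = 44×10⁻⁷×1.601 + 17.5×10⁻⁶×2.116 = 4.40744×10⁻⁵ m/K
ΔT = 4.28×10⁻³ / 4.40744×10⁻⁵ = 97.11 K
T = 13.3 + 97.11 = 110.41 °C

T = 110 °C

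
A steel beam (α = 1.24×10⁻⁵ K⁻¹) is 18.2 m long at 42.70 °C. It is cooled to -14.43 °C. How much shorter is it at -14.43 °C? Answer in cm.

|ΔT| = |-14.43 − 42.70| = 57.13 K
ΔL = αL₀ΔT = (1.24×10⁻⁵)(18.2)(57.13) = 1.29×10⁻² m

ΔL = 1.29 cm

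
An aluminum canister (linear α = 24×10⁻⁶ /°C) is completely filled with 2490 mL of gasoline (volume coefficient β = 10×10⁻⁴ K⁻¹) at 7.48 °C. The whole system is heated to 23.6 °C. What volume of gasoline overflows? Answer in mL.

37.2 mL

The canister also expands: β_container ≈ 3α = 7.2×10⁻⁵ /K
Net overflow = V₀(β_liq − 3α_cont)ΔT
β − 3α = 1.00×10⁻³ − 7.2×10⁻⁵ = 9.28×10⁻⁴ /K; ΔT = 16.12 K
ΔV = 2490 × 9.28×10⁻⁴ × 16.12 = 37.2 mL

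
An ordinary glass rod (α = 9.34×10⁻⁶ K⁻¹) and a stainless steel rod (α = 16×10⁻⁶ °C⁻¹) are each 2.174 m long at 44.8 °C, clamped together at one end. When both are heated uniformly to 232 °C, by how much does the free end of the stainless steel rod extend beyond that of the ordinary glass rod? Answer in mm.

ΔT = 187.2 K
ordinary glass: ΔL = 9.34×10⁻⁶ × 2.174 m × 187.2 = 3.8011×10⁻³ m = 3.8011 mm
stainless steel: ΔL = 16×10⁻⁶ × 2.174 m × 187.2 = 6.5116×10⁻³ m = 6.5116 mm
difference = 6.5116 − 3.8011 = 2.7105 mm

2.71 mm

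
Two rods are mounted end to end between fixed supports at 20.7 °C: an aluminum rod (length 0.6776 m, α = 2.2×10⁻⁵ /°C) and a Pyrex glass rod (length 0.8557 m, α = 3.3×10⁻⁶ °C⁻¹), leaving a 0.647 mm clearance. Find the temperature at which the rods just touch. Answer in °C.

α₁L₁ = 1.49072×10⁻⁵ m/K, α₂L₂ = 2.82381×10⁻⁶ m/K → total 1.773101×10⁻⁵ m/K
ΔT = g/(α₁L₁+α₂L₂) = 6.47×10⁻⁴ / 1.773101×10⁻⁵ = 36.490 K
T = 20.7 + 36.490 = 57.190 °C

T = 57.2 °C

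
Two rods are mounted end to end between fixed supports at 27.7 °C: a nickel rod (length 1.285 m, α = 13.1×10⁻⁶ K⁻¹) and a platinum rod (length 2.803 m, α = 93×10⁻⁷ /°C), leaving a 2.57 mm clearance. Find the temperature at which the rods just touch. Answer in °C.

α₁L₁ = 1.68335×10⁻⁵ m/K, α₂L₂ = 2.60679×10⁻⁵ m/K → total 4.29014×10⁻⁵ m/K
ΔT = g/(α₁L₁+α₂L₂) = 2.57×10⁻³ / 4.29014×10⁻⁵ = 59.905 K
T = 27.7 + 59.905 = 87.605 °C

T = 87.6 °C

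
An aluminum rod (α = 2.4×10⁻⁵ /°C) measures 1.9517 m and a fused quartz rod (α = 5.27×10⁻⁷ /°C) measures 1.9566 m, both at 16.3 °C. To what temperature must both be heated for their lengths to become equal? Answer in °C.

Equal length when α₁L₁ΔT − α₂L₂ΔT = L₂ − L₁ = 4.90×10⁻³ m
α₁L₁ = 4.68408×10⁻⁵, α₂L₂ = 1.0311282×10⁻⁶ → Δ(αL) = 4.58096718×10⁻⁵ m/K
ΔT = 4.90×10⁻³ / 4.58096718×10⁻⁵ = 106.964 K, so T = 16.3 + 106.964 = 123.264 °C

T = 123.3 °C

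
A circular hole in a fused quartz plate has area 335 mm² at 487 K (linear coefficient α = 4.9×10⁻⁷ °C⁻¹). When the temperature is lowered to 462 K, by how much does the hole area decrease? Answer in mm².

ΔA = 0.00821 mm²

Area coefficient ≈ 2α; |ΔT| = 25 K
ΔA = 2αA₀ΔT = 2(4.9×10⁻⁷)(335)(25) = 8.21×10⁻³ mm²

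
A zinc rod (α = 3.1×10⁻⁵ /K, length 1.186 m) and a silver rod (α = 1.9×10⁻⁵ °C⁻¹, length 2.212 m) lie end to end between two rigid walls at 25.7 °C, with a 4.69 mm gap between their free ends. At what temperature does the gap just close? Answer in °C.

α₁L₁ = 3.6766×10⁻⁵ m/K, α₂L₂ = 4.2028×10⁻⁵ m/K → total 7.8794×10⁻⁵ m/K
ΔT = g/(α₁L₁+α₂L₂) = 4.69×10⁻³ / 7.8794×10⁻⁵ = 59.522 K
T = 25.7 + 59.522 = 85.222 °C

T = 85.2 °C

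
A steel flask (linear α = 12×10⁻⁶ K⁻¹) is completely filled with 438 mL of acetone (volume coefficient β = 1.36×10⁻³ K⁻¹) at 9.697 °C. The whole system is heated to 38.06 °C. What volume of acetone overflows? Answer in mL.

The flask also expands: β_container ≈ 3α = 3.6×10⁻⁵ /K
Net overflow = V₀(β_liq − 3α_cont)ΔT
β − 3α = 1.36×10⁻³ − 3.6×10⁻⁵ = 1.324×10⁻³ /K; ΔT = 28.363 K
ΔV = 438 × 1.324×10⁻³ × 28.363 = 16.4 mL

16.4 mL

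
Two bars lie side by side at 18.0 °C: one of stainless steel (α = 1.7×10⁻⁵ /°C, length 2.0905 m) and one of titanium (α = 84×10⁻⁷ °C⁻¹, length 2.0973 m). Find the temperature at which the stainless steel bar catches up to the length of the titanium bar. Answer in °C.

T = 397.4 °C

Equal length when α₁L₁ΔT − α₂L₂ΔT = L₂ − L₁ = 6.80×10⁻³ m
α₁L₁ = 3.55385×10⁻⁵, α₂L₂ = 1.761732×10⁻⁵ → Δ(αL) = 1.792118×10⁻⁵ m/K
ΔT = 6.80×10⁻³ / 1.792118×10⁻⁵ = 379.439 K, so T = 18.0 + 379.439 = 397.439 °C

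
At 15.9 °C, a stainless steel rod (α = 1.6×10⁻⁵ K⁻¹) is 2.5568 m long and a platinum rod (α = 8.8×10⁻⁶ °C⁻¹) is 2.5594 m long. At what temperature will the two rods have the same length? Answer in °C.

L₁(1 + α₁ΔT) = L₂(1 + α₂ΔT) ⇒ ΔT = (L₂ − L₁)/(α₁L₁ − α₂L₂)
L₂ − L₁ = 2.5594 − 2.5568 = 2.60×10⁻³ m
α₁L₁ − α₂L₂ = 1.6×10⁻⁵×2.5568 − 8.8×10⁻⁶×2.5594 = 1.838608×10⁻⁵ m/K
ΔT = 2.60×10⁻³ / 1.838608×10⁻⁵ = 141.411 K
T = 15.9 + 141.411 = 157.311 °C

T = 157.3 °C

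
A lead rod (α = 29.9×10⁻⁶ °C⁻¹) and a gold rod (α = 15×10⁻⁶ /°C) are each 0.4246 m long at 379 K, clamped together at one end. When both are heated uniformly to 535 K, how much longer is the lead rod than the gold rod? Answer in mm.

0.987 mm

ΔT = 156 K
lead: ΔL = 29.9×10⁻⁶ × 0.4246 m × 156 = 1.9805×10⁻³ m = 1.9805 mm
gold: ΔL = 15×10⁻⁶ × 0.4246 m × 156 = 9.9356×10⁻⁴ m = 0.99356 mm
difference = 1.9805 − 0.99356 = 0.98694 mm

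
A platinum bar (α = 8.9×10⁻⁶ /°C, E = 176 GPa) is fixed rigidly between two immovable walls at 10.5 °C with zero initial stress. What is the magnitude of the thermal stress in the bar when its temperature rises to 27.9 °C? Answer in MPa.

σ = 27.3 MPa

Fully constrained: the free strain ε = αΔT is blocked, so σ = Eε = EαΔT.
|ΔT| = 17.4 K
σ = 176×10⁹ × 8.9×10⁻⁶ × 17.4 = 2.73×10⁷ Pa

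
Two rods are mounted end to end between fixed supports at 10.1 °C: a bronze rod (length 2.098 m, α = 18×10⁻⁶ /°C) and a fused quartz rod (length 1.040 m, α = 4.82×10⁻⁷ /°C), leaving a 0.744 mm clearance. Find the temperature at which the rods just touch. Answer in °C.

T = 29.5 °C

α₁L₁ = 3.7764×10⁻⁵ m/K, α₂L₂ = 5.0128×10⁻⁷ m/K → total 3.826528×10⁻⁵ m/K
ΔT = g/(α₁L₁+α₂L₂) = 7.44×10⁻⁴ / 3.826528×10⁻⁵ = 19.443 K
T = 10.1 + 19.443 = 29.543 °C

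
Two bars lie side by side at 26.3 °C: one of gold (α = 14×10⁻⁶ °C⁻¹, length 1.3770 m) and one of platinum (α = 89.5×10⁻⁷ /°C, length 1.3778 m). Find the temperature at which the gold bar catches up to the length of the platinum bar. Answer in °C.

T = 141.5 °C

L₁(1 + α₁ΔT) = L₂(1 + α₂ΔT) ⇒ ΔT = (L₂ − L₁)/(α₁L₁ − α₂L₂)
L₂ − L₁ = 1.3778 − 1.3770 = 8.00×10⁻⁴ m
α₁L₁ − α₂L₂ = 14×10⁻⁶×1.3770 − 89.5×10⁻⁷×1.3778 = 6.94669×10⁻⁶ m/K
ΔT = 8.00×10⁻⁴ / 6.94669×10⁻⁶ = 115.163 K
T = 26.3 + 115.163 = 141.463 °C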